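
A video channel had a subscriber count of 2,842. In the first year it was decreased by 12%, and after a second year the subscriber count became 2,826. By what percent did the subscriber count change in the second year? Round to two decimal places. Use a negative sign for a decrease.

13.00%

After the first year: 2,842 × 0.88 = 2500.96.
Second-year multiplier: 2,826 ÷ 2500.96 ≈ 1.129966.
That is a change of 13.00%.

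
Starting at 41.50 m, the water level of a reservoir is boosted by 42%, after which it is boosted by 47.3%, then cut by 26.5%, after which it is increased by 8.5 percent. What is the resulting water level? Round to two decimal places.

69.22 m

Each change multiplies by a factor: 1.42 × 1.473 × 0.735 × 1.085 = 1.6680465585.
41.50 × 1.6680465585 = 69.22393217775 ≈ 69.22.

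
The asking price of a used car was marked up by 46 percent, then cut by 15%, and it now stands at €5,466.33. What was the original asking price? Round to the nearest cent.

Undoing the 15% decrease: €5,466.33 ÷ 0.85 ≈ €6430.976471.
Undoing the 46% increase: €6430.976471 ÷ 1.46 ≈ €4,404.78.

€4,404.78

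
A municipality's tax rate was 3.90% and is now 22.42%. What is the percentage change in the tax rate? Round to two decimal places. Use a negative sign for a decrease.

The change is 22.42 − 3.90 = 18.52 percentage points.
Relative to the original 3.90%, that is 18.52 ÷ 3.90 ≈ 474.87%.

474.87%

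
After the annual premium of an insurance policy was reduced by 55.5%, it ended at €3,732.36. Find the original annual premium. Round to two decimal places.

€8,387.33

The overall multiplier applied was 0.445.
So the original annual premium was €3,732.36 ÷ 0.445 ≈ €8,387.33.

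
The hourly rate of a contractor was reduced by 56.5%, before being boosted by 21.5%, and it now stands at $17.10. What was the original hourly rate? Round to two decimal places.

$32.35

The overall multiplier applied was 0.435 × 1.215 = 0.528525.
So the original hourly rate was $17.10 ÷ 0.528525 ≈ $32.35.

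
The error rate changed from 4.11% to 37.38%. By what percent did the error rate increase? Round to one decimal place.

809.5%

The change is 37.38 − 4.11 = 33.27 percentage points.
Relative to the original 4.11%, that is 33.27 ÷ 4.11 ≈ 809.5%.
So the error rate rose by 809.5%.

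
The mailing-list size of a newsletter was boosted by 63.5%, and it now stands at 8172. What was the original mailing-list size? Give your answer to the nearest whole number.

4998

The overall multiplier applied was 1.635.
So the original mailing-list size was 8172 ÷ 1.635 ≈ 4998.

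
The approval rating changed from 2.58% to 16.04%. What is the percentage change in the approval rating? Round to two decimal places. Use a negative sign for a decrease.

521.71%

The change is 16.04 − 2.58 = 13.46 percentage points.
Relative to the original 2.58%, that is 13.46 ÷ 2.58 ≈ 521.71%.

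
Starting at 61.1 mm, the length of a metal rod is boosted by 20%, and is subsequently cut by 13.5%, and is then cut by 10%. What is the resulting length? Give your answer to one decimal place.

57.1 mm

Each change multiplies by a factor: 1.2 × 0.865 × 0.9 = 0.9342.
61.1 × 0.9342 = 57.07962 ≈ 57.1.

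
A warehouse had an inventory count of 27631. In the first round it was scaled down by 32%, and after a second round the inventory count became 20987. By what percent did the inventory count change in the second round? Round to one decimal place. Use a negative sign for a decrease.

11.7%

After the first round: 27631 × 0.68 = 18789.08.
Second-round multiplier: 20987 ÷ 18789.08 ≈ 1.11698.
That is a change of 11.7%.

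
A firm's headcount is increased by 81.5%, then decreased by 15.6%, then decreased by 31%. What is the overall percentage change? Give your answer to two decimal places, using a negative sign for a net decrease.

5.70%

The combined multiplier is 1.815 × 0.844 × 0.69 = 1.0569834.
That corresponds to an increase of 5.70%.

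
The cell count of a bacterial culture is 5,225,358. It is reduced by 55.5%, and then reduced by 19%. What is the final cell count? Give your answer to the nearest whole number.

1,883,480

55.5% decrease: 5,225,358 × 0.445 = 2325284.31.
Apply the 19% decrease: 2325284.31 × 0.81 = 1883480.2911 ≈ 1,883,480.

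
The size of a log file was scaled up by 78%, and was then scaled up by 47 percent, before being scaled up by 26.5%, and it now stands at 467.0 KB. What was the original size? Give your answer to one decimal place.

Undoing the 26.5% increase: 467.0 ÷ 1.265 ≈ 369.16996.
Undoing the 47% increase: 369.16996 ÷ 1.47 ≈ 251.136027.
Undoing the 78% increase: 251.136027 ÷ 1.78 ≈ 141.1 KB.

141.1 KB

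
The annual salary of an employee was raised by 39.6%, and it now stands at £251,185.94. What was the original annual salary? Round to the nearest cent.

The overall multiplier applied was 1.396.
So the original annual salary was £251,185.94 ÷ 1.396 ≈ £179,932.62.

£179,932.62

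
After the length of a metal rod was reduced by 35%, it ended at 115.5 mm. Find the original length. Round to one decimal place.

177.7 mm

The overall multiplier applied was 0.65.
So the original length was 115.5 ÷ 0.65 ≈ 177.7 mm.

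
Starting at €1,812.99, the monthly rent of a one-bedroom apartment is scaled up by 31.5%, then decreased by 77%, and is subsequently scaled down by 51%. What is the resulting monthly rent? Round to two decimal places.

€268.69

Apply the 31.5% increase: €1,812.99 × 1.315 = €2384.08185.
77% decrease: €2384.08185 × 0.23 = €548.3388255.
After the 51% decrease: €548.3388255 × 0.49 = €268.686024495 ≈ €268.69.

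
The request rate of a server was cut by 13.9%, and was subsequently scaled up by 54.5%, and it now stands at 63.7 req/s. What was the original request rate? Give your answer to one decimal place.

47.9 req/s

Undoing the 54.5% increase: 63.7 ÷ 1.545 ≈ 41.229773.
Undoing the 13.9% decrease: 41.229773 ÷ 0.861 ≈ 47.9 req/s.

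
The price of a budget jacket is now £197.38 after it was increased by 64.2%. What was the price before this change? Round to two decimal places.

The overall multiplier applied was 1.642.
So the original price was £197.38 ÷ 1.642 ≈ £120.21.

£120.21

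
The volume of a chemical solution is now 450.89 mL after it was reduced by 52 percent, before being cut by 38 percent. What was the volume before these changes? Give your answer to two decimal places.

1515.09 mL

The overall multiplier applied was 0.48 × 0.62 = 0.2976.
So the original volume was 450.89 ÷ 0.2976 ≈ 1515.09 mL.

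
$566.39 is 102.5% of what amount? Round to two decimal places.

$566.39 ÷ 1.025 ≈ $552.58.

$552.58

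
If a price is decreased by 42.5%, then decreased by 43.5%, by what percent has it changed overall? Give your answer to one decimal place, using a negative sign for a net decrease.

The combined multiplier is 0.575 × 0.565 = 0.324875.
That corresponds to a decrease of 67.5%.

-67.5%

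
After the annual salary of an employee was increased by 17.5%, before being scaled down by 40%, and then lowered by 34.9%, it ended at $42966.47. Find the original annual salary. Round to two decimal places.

The overall multiplier applied was 1.175 × 0.6 × 0.651 = 0.458955.
So the original annual salary was $42966.47 ÷ 0.458955 ≈ $93618.05.

$93618.05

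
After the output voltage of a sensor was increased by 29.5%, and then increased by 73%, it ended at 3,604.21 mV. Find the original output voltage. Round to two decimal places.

The overall multiplier applied was 1.295 × 1.73 = 2.24035.
So the original output voltage was 3,604.21 ÷ 2.24035 ≈ 1,608.77 mV.

1,608.77 mV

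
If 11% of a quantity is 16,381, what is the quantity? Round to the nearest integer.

148,918

16,381 ÷ 0.11 ≈ 148,918.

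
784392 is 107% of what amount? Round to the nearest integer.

733077

784392 ÷ 1.07 ≈ 733077.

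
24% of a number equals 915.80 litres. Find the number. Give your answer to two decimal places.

3,815.83 litres

915.80 litres ÷ 0.24 ≈ 3,815.83 litres.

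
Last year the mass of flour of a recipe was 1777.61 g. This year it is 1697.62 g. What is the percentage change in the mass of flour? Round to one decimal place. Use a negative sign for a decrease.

Change: 1697.62 − 1777.61 = -79.99.
Relative to the original: -79.99 ÷ 1777.61 ≈ -4.5%.

-4.5%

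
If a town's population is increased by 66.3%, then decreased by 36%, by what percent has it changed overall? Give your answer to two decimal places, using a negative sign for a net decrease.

6.43%

A 66.3% increase multiplies by 1.663.
Then a 36% decrease: 1.663 × 0.64 = 1.06432.
Overall factor 1.06432, i.e. 6.43%.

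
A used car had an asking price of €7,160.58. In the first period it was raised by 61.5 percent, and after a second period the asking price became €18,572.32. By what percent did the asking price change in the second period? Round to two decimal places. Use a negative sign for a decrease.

60.60%

After the first period: €7,160.58 × 1.615 = €11564.3367.
Second-period multiplier: €18,572.32 ÷ €11564.3367 ≈ 1.606.
That is a change of 60.60%.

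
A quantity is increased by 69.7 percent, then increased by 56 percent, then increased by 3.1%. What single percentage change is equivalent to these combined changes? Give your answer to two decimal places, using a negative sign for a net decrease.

A 69.7% increase multiplies by 1.697.
Then a 56% increase: 1.697 × 1.56 = 2.64732.
Then a 3.1% increase: 2.64732 × 1.031 = 2.72938692.
Overall factor 2.72938692, i.e. 172.94%.

172.94%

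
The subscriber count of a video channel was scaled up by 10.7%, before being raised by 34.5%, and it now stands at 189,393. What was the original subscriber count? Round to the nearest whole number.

Undoing the 34.5% increase: 189,393 ÷ 1.345 ≈ 140812.639405.
Undoing the 10.7% increase: 140812.639405 ÷ 1.107 ≈ 127,202.

127,202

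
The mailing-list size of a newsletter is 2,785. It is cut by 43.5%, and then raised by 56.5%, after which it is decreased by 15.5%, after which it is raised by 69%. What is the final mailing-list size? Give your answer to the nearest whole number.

Each change multiplies by a factor: 0.565 × 1.565 × 0.845 × 1.69 = 1.26271751125.
2,785 × 1.26271751125 = 3516.66826883125 ≈ 3,517.

3,517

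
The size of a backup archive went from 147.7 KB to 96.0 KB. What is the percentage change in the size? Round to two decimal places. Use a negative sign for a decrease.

Change: 96.0 − 147.7 = -51.7.
Relative to the original: -51.7 ÷ 147.7 ≈ -35.00%.

-35.00%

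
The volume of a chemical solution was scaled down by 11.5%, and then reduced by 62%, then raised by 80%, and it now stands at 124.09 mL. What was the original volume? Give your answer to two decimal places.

204.99 mL

The overall multiplier applied was 0.885 × 0.38 × 1.8 = 0.60534.
So the original volume was 124.09 ÷ 0.60534 ≈ 204.99 mL.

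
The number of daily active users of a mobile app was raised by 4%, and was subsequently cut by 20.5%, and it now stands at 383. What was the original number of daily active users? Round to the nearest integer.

The overall multiplier applied was 1.04 × 0.795 = 0.8268.
So the original number of daily active users was 383 ÷ 0.8268 ≈ 463.

463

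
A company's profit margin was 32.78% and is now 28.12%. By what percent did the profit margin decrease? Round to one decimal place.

The change is 28.12 − 32.78 = -4.66 percentage points.
Relative to the original 32.78%, that is -4.66 ÷ 32.78 ≈ -14.2%.
So the profit margin fell by 14.2%.

14.2%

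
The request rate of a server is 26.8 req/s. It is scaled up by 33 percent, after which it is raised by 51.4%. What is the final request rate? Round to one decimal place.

54.0 req/s

After the 33% increase: 26.8 × 1.33 = 35.644.
After the 51.4% increase: 35.644 × 1.514 = 53.965016 ≈ 54.0.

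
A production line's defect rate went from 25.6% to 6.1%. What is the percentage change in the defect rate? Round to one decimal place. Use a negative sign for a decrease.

The change is 6.1 − 25.6 = -19.5 percentage points.
Relative to the original 25.6%, that is -19.5 ÷ 25.6 ≈ -76.2%.

-76.2%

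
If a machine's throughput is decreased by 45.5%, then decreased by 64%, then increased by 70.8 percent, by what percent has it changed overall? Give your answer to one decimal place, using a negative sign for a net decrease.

A 45.5% decrease multiplies by 0.545.
Then a 64% decrease: 0.545 × 0.36 = 0.1962.
Then a 70.8% increase: 0.1962 × 1.708 = 0.3351096.
Overall factor 0.3351096, i.e. -66.5%.

-66.5%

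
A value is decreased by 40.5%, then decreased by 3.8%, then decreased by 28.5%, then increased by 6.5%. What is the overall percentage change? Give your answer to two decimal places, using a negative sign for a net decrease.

-56.41%

The combined multiplier is 0.595 × 0.962 × 0.715 × 1.065 = 0.43586067525.
That corresponds to a decrease of 56.41%.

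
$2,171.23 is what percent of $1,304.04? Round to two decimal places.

$2,171.23 ÷ $1,304.04 ≈ 166.50%.

166.50%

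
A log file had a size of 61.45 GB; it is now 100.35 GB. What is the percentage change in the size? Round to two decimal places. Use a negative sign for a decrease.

63.30%

Change: 100.35 − 61.45 = 38.90.
Relative to the original: 38.90 ÷ 61.45 ≈ 63.30%.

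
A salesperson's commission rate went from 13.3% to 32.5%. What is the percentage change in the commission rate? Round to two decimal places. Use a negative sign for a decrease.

The change is 32.5 − 13.3 = 19.2 percentage points.
Relative to the original 13.3%, that is 19.2 ÷ 13.3 ≈ 144.36%.

144.36%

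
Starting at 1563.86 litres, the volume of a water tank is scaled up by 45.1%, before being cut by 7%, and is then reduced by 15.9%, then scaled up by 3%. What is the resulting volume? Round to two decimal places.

1828.02 litres

After the 45.1% increase: 1563.86 × 1.451 = 2269.16086.
7% decrease: 2269.16086 × 0.93 = 2110.3195998.
15.9% decrease: 2110.3195998 × 0.841 = 1774.7787834318.
After the 3% increase: 1774.7787834318 × 1.03 = 1828.022146934754 ≈ 1828.02.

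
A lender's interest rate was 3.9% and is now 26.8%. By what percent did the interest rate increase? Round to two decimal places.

The change is 26.8 − 3.9 = 22.9 percentage points.
Relative to the original 3.9%, that is 22.9 ÷ 3.9 ≈ 587.18%.
So the interest rate rose by 587.18%.

587.18%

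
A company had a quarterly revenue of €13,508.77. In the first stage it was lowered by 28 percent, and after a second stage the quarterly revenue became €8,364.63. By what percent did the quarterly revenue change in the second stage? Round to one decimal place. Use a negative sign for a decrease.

After the first stage: €13,508.77 × 0.72 = €9726.3144.
Second-stage multiplier: €8,364.63 ÷ €9726.3144 ≈ 0.86.
That is a change of -14.0%.

-14.0%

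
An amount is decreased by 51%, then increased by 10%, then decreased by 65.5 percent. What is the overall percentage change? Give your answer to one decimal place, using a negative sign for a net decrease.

-81.4%

The combined multiplier is 0.49 × 1.1 × 0.345 = 0.185955.
That corresponds to a decrease of 81.4%.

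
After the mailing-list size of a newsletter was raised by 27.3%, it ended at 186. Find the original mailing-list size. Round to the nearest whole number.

146

The overall multiplier applied was 1.273.
So the original mailing-list size was 186 ÷ 1.273 ≈ 146.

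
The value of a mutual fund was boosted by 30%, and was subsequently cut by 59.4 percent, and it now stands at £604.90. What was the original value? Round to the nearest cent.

Undoing the 59.4% decrease: £604.90 ÷ 0.406 ≈ £1489.901478.
Undoing the 30% increase: £1489.901478 ÷ 1.3 ≈ £1,146.08.

£1,146.08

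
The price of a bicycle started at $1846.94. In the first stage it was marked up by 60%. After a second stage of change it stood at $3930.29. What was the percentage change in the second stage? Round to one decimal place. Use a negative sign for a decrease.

33.0%

After the first stage: $1846.94 × 1.6 = $2955.104.
Second-stage multiplier: $3930.29 ÷ $2955.104 ≈ 1.33.
That is a change of 33.0%.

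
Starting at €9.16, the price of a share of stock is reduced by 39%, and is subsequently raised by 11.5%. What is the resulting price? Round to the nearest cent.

39% decrease: €9.16 × 0.61 = €5.5876.
Apply the 11.5% increase: €5.5876 × 1.115 = €6.230174 ≈ €6.23.

€6.23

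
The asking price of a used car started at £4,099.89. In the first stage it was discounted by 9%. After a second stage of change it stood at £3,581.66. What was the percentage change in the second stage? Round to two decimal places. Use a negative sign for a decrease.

After the first stage: £4,099.89 × 0.91 = £3730.8999.
Second-stage multiplier: £3,581.66 ÷ £3730.8999 ≈ 0.959999.
That is a change of -4.00%.

-4.00%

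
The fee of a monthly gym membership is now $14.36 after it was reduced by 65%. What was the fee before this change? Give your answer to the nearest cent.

The overall multiplier applied was 0.35.
So the original fee was $14.36 ÷ 0.35 ≈ $41.03.

$41.03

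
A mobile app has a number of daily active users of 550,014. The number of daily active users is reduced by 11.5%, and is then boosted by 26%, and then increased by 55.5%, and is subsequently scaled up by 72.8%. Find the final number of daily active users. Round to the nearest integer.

1,648,017

Each change multiplies by a factor: 0.885 × 1.26 × 1.555 × 1.728 = 2.996318304.
550,014 × 2.996318304 = 1648017.015656256 ≈ 1,648,017.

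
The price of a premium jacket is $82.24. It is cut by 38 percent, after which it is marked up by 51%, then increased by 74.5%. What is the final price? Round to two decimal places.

$134.35

38% decrease: $82.24 × 0.62 = $50.9888.
51% increase: $50.9888 × 1.51 = $76.993088.
74.5% increase: $76.993088 × 1.745 = $134.35293856 ≈ $134.35.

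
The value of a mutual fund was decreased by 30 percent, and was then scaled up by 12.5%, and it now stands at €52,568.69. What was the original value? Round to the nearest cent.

€66,753.89

The overall multiplier applied was 0.7 × 1.125 = 0.7875.
So the original value was €52,568.69 ÷ 0.7875 ≈ €66,753.89.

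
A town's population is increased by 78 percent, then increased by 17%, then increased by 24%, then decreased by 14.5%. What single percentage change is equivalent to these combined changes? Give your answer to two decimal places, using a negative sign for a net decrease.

A 78% increase multiplies by 1.78.
Then a 17% increase: 1.78 × 1.17 = 2.0826.
Then a 24% increase: 2.0826 × 1.24 = 2.582424.
Then a 14.5% decrease: 2.582424 × 0.855 = 2.20797252.
Overall factor 2.20797252, i.e. 120.80%.

120.80%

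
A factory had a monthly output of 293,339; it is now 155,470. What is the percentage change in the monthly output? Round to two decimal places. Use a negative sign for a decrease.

-47.00%

Change: 155,470 − 293,339 = -137,869.
Relative to the original: -137,869 ÷ 293,339 ≈ -47.00%.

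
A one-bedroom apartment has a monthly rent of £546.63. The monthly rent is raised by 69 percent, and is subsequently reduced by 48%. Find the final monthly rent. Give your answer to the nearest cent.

After the 69% increase: £546.63 × 1.69 = £923.8047.
Apply the 48% decrease: £923.8047 × 0.52 = £480.378444 ≈ £480.38.

£480.38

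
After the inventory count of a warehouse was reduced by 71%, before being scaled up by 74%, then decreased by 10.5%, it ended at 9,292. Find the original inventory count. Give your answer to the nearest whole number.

20,575

The overall multiplier applied was 0.29 × 1.74 × 0.895 = 0.451617.
So the original inventory count was 9,292 ÷ 0.451617 ≈ 20,575.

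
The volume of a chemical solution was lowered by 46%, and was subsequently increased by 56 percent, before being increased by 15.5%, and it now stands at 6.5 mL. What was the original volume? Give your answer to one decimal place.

Undoing the 15.5% increase: 6.5 ÷ 1.155 ≈ 5.627706.
Undoing the 56% increase: 5.627706 ÷ 1.56 ≈ 3.607504.
Undoing the 46% decrease: 3.607504 ÷ 0.54 ≈ 6.7 mL.

6.7 mL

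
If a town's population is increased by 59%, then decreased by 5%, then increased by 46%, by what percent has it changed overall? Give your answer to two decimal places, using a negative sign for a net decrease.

A 59% increase multiplies by 1.59.
Then a 5% decrease: 1.59 × 0.95 = 1.5105.
Then a 46% increase: 1.5105 × 1.46 = 2.20533.
Overall factor 2.20533, i.e. 120.53%.

120.53%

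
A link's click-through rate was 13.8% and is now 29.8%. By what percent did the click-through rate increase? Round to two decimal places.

115.94%

The change is 29.8 − 13.8 = 16.0 percentage points.
Relative to the original 13.8%, that is 16.0 ÷ 13.8 ≈ 115.94%.
So the click-through rate rose by 115.94%.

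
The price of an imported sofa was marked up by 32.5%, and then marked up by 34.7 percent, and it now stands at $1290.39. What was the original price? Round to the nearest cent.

$723.00

Undoing the 34.7% increase: $1290.39 ÷ 1.347 ≈ $957.973274.
Undoing the 32.5% increase: $957.973274 ÷ 1.325 ≈ $723.00.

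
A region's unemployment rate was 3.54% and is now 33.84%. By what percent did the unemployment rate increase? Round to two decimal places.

The change is 33.84 − 3.54 = 30.30 percentage points.
Relative to the original 3.54%, that is 30.30 ÷ 3.54 ≈ 855.93%.
So the unemployment rate rose by 855.93%.

855.93%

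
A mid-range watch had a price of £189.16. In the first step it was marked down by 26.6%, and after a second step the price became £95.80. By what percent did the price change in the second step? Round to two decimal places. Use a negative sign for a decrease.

After the first step: £189.16 × 0.734 = £138.84344.
Second-step multiplier: £95.80 ÷ £138.84344 ≈ 0.689986.
That is a change of -31.00%.

-31.00%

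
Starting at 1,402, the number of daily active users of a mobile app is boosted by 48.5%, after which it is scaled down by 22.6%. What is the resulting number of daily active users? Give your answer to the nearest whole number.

Each change multiplies by a factor: 1.485 × 0.774 = 1.14939.
1,402 × 1.14939 = 1611.44478 ≈ 1,611.

1,611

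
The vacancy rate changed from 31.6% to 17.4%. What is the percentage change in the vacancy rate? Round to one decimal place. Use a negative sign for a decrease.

The change is 17.4 − 31.6 = -14.2 percentage points.
Relative to the original 31.6%, that is -14.2 ÷ 31.6 ≈ -44.9%.

-44.9%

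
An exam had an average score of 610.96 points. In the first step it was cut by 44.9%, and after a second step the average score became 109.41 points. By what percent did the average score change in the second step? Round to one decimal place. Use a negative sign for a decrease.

-67.5%

After the first step: 610.96 × 0.551 = 336.63896.
Second-step multiplier: 109.41 ÷ 336.63896 ≈ 0.32501.
That is a change of -67.5%.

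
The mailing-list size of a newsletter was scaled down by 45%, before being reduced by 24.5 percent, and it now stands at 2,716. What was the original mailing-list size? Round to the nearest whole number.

The overall multiplier applied was 0.55 × 0.755 = 0.41525.
So the original mailing-list size was 2,716 ÷ 0.41525 ≈ 6,541.

6,541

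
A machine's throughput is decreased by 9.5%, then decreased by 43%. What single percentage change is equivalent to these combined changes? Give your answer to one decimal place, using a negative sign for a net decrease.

-48.4%

The combined multiplier is 0.905 × 0.57 = 0.51585.
That corresponds to a decrease of 48.4%.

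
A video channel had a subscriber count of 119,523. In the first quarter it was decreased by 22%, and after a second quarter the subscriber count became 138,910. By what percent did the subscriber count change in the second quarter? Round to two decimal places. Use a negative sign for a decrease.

49.00%

After the first quarter: 119,523 × 0.78 = 93227.94.
Second-quarter multiplier: 138,910 ÷ 93227.94 ≈ 1.490004.
That is a change of 49.00%.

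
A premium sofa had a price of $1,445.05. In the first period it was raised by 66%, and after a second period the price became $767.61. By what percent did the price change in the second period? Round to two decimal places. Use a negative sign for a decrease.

After the first period: $1,445.05 × 1.66 = $2398.783.
Second-period multiplier: $767.61 ÷ $2398.783 ≈ 0.32.
That is a change of -68.00%.

-68.00%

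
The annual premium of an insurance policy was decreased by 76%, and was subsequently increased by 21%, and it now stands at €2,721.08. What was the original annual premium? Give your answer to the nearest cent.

€9,370.11

Undoing the 21% increase: €2,721.08 ÷ 1.21 ≈ €2248.826446.
Undoing the 76% decrease: €2248.826446 ÷ 0.24 ≈ €9,370.11.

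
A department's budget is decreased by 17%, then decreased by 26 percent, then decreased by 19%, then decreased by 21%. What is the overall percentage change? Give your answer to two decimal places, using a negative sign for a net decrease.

-60.70%

A 17% decrease multiplies by 0.83.
Then a 26% decrease: 0.83 × 0.74 = 0.6142.
Then a 19% decrease: 0.6142 × 0.81 = 0.497502.
Then a 21% decrease: 0.497502 × 0.79 = 0.39302658.
Overall factor 0.39302658, i.e. -60.70%.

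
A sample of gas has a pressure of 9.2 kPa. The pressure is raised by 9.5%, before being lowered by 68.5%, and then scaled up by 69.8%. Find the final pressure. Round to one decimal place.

Apply the 9.5% increase: 9.2 × 1.095 = 10.074.
68.5% decrease: 10.074 × 0.315 = 3.17331.
69.8% increase: 3.17331 × 1.698 = 5.38828038 ≈ 5.4.

5.4 kPa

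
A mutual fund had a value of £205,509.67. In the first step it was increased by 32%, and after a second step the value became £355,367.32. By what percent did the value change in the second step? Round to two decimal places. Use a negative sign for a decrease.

31.00%

After the first step: £205,509.67 × 1.32 = £271272.7644.
Second-step multiplier: £355,367.32 ÷ £271272.7644 ≈ 1.31.
That is a change of 31.00%.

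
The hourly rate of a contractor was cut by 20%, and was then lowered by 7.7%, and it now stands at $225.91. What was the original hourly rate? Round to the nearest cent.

The overall multiplier applied was 0.8 × 0.923 = 0.7384.
So the original hourly rate was $225.91 ÷ 0.7384 ≈ $305.95.

$305.95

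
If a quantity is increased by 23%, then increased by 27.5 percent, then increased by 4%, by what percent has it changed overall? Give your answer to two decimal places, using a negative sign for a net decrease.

63.10%

A 23% increase multiplies by 1.23.
Then a 27.5% increase: 1.23 × 1.275 = 1.56825.
Then a 4% increase: 1.56825 × 1.04 = 1.63098.
Overall factor 1.63098, i.e. 63.10%.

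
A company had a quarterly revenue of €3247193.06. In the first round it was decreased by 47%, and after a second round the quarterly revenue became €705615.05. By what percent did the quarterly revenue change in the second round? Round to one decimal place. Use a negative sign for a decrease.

-59.0%

After the first round: €3247193.06 × 0.53 = €1721012.3218.
Second-round multiplier: €705615.05 ÷ €1721012.3218 ≈ 0.41.
That is a change of -59.0%.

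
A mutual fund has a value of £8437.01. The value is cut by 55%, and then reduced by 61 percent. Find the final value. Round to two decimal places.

£1480.70

Each change multiplies by a factor: 0.45 × 0.39 = 0.1755.
£8437.01 × 0.1755 = £1480.695255 ≈ £1480.70.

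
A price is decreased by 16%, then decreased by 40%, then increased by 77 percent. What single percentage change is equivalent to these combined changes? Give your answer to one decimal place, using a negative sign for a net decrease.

The combined multiplier is 0.84 × 0.6 × 1.77 = 0.89208.
That corresponds to a decrease of 10.8%.

-10.8%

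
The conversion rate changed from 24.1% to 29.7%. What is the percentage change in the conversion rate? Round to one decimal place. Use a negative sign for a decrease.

23.2%

The change is 29.7 − 24.1 = 5.6 percentage points.
Relative to the original 24.1%, that is 5.6 ÷ 24.1 ≈ 23.2%.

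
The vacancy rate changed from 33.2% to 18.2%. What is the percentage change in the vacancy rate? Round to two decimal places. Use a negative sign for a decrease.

The change is 18.2 − 33.2 = -15.0 percentage points.
Relative to the original 33.2%, that is -15.0 ÷ 33.2 ≈ -45.18%.

-45.18%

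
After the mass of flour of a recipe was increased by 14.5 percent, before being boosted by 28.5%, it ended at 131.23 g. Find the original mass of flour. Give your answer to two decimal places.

The overall multiplier applied was 1.145 × 1.285 = 1.471325.
So the original mass of flour was 131.23 ÷ 1.471325 ≈ 89.19 g.

89.19 g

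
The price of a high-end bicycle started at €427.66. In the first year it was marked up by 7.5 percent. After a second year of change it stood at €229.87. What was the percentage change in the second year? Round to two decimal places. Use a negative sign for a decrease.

After the first year: €427.66 × 1.075 = €459.7345.
Second-year multiplier: €229.87 ÷ €459.7345 ≈ 0.500006.
That is a change of -50.00%.

-50.00%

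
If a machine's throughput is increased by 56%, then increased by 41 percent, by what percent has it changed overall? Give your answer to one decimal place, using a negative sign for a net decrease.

A 56% increase multiplies by 1.56.
Then a 41% increase: 1.56 × 1.41 = 2.1996.
Overall factor 2.1996, i.e. 120.0%.

120.0%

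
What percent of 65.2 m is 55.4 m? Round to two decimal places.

55.4 m ÷ 65.2 m ≈ 84.97%.

84.97%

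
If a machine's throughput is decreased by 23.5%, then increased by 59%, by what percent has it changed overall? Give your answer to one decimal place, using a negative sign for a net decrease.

The combined multiplier is 0.765 × 1.59 = 1.21635.
That corresponds to an increase of 21.6%.

21.6%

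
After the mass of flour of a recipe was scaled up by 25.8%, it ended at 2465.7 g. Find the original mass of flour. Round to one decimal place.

1960.0 g

The overall multiplier applied was 1.258.
So the original mass of flour was 2465.7 ÷ 1.258 ≈ 1960.0 g.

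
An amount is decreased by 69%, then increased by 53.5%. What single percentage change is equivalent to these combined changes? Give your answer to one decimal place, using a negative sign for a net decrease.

-52.4%

A 69% decrease multiplies by 0.31.
Then a 53.5% increase: 0.31 × 1.535 = 0.47585.
Overall factor 0.47585, i.e. -52.4%.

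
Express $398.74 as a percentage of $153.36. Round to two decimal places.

260.00%

$398.74 ÷ $153.36 ≈ 260.00%.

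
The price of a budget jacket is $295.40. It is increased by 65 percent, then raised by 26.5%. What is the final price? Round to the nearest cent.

After the 65% increase: $295.40 × 1.65 = $487.41.
Apply the 26.5% increase: $487.41 × 1.265 = $616.57365 ≈ $616.57.

$616.57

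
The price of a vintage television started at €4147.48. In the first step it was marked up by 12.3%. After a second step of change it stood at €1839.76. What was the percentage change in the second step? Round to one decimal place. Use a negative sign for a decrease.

-60.5%

After the first step: €4147.48 × 1.123 = €4657.62004.
Second-step multiplier: €1839.76 ÷ €4657.62004 ≈ 0.395.
That is a change of -60.5%.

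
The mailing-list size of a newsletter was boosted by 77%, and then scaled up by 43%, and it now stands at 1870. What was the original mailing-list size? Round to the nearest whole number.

739

The overall multiplier applied was 1.77 × 1.43 = 2.5311.
So the original mailing-list size was 1870 ÷ 2.5311 ≈ 739.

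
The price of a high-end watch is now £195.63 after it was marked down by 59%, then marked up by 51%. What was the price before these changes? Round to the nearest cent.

Undoing the 51% increase: £195.63 ÷ 1.51 ≈ £129.556291.
Undoing the 59% decrease: £129.556291 ÷ 0.41 ≈ £315.99.

£315.99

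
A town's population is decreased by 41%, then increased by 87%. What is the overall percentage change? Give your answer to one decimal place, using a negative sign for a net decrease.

The combined multiplier is 0.59 × 1.87 = 1.1033.
That corresponds to an increase of 10.3%.

10.3%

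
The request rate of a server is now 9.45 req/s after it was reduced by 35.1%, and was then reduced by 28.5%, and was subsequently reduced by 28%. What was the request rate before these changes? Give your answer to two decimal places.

28.28 req/s

Undoing the 28% decrease: 9.45 ÷ 0.72 = 13.125.
Undoing the 28.5% decrease: 13.125 ÷ 0.715 ≈ 18.356643.
Undoing the 35.1% decrease: 18.356643 ÷ 0.649 ≈ 28.28 req/s.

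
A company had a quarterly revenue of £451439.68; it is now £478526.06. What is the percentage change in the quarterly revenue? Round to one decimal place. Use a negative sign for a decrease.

6.0%

Change: £478526.06 − £451439.68 = £27086.38.
Relative to the original: £27086.38 ÷ £451439.68 ≈ 6.0%.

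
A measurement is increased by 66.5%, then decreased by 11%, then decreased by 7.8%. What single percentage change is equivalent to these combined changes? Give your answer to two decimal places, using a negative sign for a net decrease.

36.63%

The combined multiplier is 1.665 × 0.89 × 0.922 = 1.3662657.
That corresponds to an increase of 36.63%.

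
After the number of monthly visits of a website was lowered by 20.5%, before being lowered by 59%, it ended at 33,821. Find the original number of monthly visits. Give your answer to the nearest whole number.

Undoing the 59% decrease: 33,821 ÷ 0.41 ≈ 82490.243902.
Undoing the 20.5% decrease: 82490.243902 ÷ 0.795 ≈ 103,761.

103,761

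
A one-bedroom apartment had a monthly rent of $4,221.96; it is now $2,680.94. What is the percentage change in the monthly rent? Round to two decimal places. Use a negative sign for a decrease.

Change: $2,680.94 − $4,221.96 = -$1,541.02.
Relative to the original: -$1,541.02 ÷ $4,221.96 ≈ -36.50%.

-36.50%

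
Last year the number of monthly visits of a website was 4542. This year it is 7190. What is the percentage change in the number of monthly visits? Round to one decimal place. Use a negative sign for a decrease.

58.3%

Change: 7190 − 4542 = 2648.
Relative to the original: 2648 ÷ 4542 ≈ 58.3%.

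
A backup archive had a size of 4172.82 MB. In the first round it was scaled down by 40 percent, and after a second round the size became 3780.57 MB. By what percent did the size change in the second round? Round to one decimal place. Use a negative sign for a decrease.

51.0%

After the first round: 4172.82 × 0.6 = 2503.692.
Second-round multiplier: 3780.57 ÷ 2503.692 ≈ 1.51.
That is a change of 51.0%.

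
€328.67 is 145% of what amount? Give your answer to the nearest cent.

€328.67 ÷ 1.45 ≈ €226.67.

€226.67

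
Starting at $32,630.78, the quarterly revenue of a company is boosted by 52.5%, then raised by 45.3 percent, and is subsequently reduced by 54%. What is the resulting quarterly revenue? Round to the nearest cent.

Each change multiplies by a factor: 1.525 × 1.453 × 0.46 = 1.0192795.
$32,630.78 × 1.0192795 = $33259.88512301 ≈ $33,259.89.

$33,259.89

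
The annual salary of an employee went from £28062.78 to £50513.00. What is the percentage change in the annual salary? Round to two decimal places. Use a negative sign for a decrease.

80.00%

Change: £50513.00 − £28062.78 = £22450.22.
Relative to the original: £22450.22 ÷ £28062.78 ≈ 80.00%.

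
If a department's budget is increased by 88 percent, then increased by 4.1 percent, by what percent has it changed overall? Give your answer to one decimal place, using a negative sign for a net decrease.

95.7%

An 88% increase multiplies by 1.88.
Then a 4.1% increase: 1.88 × 1.041 = 1.95708.
Overall factor 1.95708, i.e. 95.7%.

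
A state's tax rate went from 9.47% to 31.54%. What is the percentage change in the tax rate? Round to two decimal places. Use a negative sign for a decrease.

The change is 31.54 − 9.47 = 22.07 percentage points.
Relative to the original 9.47%, that is 22.07 ÷ 9.47 ≈ 233.05%.

233.05%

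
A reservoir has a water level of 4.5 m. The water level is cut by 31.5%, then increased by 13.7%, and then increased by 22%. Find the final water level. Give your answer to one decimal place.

After the 31.5% decrease: 4.5 × 0.685 = 3.0825.
After the 13.7% increase: 3.0825 × 1.137 = 3.5048025.
22% increase: 3.5048025 × 1.22 = 4.27585905 ≈ 4.3.

4.3 m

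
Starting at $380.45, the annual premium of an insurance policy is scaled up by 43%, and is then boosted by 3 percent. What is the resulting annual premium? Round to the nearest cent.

$560.36

Each change multiplies by a factor: 1.43 × 1.03 = 1.4729.
$380.45 × 1.4729 = $560.364805 ≈ $560.36.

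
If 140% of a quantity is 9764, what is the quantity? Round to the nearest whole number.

9764 ÷ 1.4 ≈ 6974.

6974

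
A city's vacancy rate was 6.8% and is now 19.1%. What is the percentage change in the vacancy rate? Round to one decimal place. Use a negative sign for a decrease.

The change is 19.1 − 6.8 = 12.3 percentage points.
Relative to the original 6.8%, that is 12.3 ÷ 6.8 ≈ 180.9%.

180.9%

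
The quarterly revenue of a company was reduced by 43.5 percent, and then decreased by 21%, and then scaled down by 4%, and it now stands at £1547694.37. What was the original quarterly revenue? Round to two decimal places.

The overall multiplier applied was 0.565 × 0.79 × 0.96 = 0.428496.
So the original quarterly revenue was £1547694.37 ÷ 0.428496 ≈ £3611922.56.

£3611922.56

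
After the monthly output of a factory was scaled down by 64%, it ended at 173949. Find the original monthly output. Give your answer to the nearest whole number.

The overall multiplier applied was 0.36.
So the original monthly output was 173949 ÷ 0.36 ≈ 483192.

483192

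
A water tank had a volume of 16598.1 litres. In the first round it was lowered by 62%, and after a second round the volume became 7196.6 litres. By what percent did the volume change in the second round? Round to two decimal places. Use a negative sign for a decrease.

After the first round: 16598.1 × 0.38 = 6307.278.
Second-round multiplier: 7196.6 ÷ 6307.278 ≈ 1.140999.
That is a change of 14.10%.

14.10%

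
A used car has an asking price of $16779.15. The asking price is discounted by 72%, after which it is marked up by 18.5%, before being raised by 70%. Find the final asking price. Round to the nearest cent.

After the 72% decrease: $16779.15 × 0.28 = $4698.162.
After the 18.5% increase: $4698.162 × 1.185 = $5567.32197.
After the 70% increase: $5567.32197 × 1.7 = $9464.447349 ≈ $9464.45.

$9464.45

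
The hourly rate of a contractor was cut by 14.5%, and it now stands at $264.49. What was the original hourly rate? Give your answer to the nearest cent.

$309.35

The overall multiplier applied was 0.855.
So the original hourly rate was $264.49 ÷ 0.855 ≈ $309.35.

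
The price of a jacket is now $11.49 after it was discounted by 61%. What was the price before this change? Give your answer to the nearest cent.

The overall multiplier applied was 0.39.
So the original price was $11.49 ÷ 0.39 ≈ $29.46.

$29.46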